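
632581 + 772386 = 1404967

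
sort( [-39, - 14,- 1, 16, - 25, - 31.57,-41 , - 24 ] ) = [ - 41, - 39,-31.57, - 25 , - 24,-14 , - 1 , 16] 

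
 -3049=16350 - 19399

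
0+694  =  694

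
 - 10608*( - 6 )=63648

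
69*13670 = 943230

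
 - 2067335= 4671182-6738517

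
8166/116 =70 + 23/58 = 70.40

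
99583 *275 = 27385325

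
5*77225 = 386125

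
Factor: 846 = 2^1*3^2 * 47^1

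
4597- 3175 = 1422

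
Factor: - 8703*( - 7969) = 69354207 = 3^2*13^1*613^1 * 967^1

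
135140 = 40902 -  - 94238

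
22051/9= 2450 + 1/9 = 2450.11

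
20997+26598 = 47595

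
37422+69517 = 106939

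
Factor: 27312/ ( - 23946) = -2^3*13^ ( - 1)  *307^( - 1 )*569^1=- 4552/3991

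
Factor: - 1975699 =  - 11^1* 293^1*613^1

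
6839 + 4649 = 11488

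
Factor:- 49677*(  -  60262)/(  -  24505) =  - 2^1*3^1*5^( - 1)*13^(-2)*29^1*571^1*1039^1 = - 103228806/845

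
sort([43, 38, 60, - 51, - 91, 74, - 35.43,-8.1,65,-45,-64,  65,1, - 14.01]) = [ - 91, - 64, -51, - 45, - 35.43,  -  14.01,-8.1, 1,38,43, 60,65, 65, 74 ]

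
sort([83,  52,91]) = [52,83,91]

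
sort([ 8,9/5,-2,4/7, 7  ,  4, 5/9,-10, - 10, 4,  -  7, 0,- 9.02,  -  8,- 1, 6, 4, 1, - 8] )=[ - 10,- 10 ,-9.02, - 8,-8,  -  7,-2,- 1,0, 5/9,4/7,1,9/5, 4, 4, 4, 6,  7, 8] 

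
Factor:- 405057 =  - 3^1*135019^1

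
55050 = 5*11010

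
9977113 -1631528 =8345585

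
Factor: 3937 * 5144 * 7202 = 2^4  *13^1* 31^1*127^1*277^1*643^1 = 145854385456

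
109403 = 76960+32443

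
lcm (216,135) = 1080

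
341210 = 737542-396332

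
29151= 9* 3239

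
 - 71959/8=-8995 + 1/8 = - 8994.88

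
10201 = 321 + 9880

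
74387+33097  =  107484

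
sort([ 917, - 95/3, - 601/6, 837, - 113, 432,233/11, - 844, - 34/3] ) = [-844, - 113, - 601/6,  -  95/3, - 34/3,233/11,432,837,917]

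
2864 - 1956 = 908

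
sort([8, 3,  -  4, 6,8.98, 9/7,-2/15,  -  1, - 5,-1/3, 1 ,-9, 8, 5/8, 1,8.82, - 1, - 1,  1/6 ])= [ - 9,-5,-4, - 1, - 1,-1, - 1/3, - 2/15,1/6, 5/8, 1,1,9/7, 3, 6,8,8, 8.82,8.98] 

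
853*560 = 477680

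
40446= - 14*( -2889)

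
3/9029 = 3/9029 = 0.00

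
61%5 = 1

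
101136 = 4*25284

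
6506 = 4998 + 1508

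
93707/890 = 93707/890 = 105.29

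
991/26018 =991/26018 = 0.04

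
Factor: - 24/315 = -8/105  =  - 2^3*3^( - 1 )*5^( - 1)*7^ ( - 1 ) 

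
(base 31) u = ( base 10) 30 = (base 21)19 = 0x1e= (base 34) u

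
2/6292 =1/3146 = 0.00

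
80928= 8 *10116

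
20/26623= 20/26623 = 0.00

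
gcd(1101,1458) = 3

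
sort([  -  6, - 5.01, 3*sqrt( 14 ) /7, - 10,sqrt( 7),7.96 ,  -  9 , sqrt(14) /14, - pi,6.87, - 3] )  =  [ - 10, - 9,-6,-5.01, - pi, - 3, sqrt(14)/14,3*sqrt( 14 ) /7,sqrt( 7 ), 6.87,7.96] 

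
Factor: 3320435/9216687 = 3^( - 1)*5^1*197^1*3371^1 * 3072229^( - 1)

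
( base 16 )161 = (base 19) IB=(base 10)353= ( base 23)f8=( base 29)C5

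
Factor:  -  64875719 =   -  251^1*258469^1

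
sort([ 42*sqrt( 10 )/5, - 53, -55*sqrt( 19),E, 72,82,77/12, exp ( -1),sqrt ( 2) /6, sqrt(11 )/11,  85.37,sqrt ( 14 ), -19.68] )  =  [-55*sqrt(19 ), - 53, - 19.68,sqrt(2) /6, sqrt(11)/11, exp( - 1),E, sqrt(14 ), 77/12, 42*sqrt(10) /5,72, 82, 85.37 ] 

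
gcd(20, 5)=5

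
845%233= 146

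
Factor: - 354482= - 2^1*421^2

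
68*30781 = 2093108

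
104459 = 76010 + 28449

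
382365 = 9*42485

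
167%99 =68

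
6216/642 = 1036/107 = 9.68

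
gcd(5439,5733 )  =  147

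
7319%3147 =1025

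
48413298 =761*63618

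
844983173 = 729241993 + 115741180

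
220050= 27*8150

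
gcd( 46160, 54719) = 1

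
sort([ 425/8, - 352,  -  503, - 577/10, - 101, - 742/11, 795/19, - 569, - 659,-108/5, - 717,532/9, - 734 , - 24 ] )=[-734, - 717, - 659, - 569, - 503,  -  352, - 101,-742/11, - 577/10, - 24, - 108/5, 795/19, 425/8,532/9 ] 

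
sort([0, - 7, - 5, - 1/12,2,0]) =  [ - 7 ,-5, - 1/12, 0 , 0,2]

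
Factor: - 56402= - 2^1 * 28201^1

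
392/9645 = 392/9645 = 0.04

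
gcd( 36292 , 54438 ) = 18146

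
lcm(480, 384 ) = 1920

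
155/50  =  31/10 =3.10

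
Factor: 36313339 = 73^1*107^1*4649^1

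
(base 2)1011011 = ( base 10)91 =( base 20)4b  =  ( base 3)10101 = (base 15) 61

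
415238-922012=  - 506774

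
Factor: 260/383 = 2^2 * 5^1*13^1* 383^( -1 )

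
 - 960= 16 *( - 60)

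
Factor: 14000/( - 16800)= -5/6  =  -2^( - 1)*3^(  -  1)*5^1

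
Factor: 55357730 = 2^1*5^1  *5535773^1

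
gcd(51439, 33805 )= 1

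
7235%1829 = 1748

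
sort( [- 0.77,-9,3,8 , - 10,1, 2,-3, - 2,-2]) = [ -10,  -  9,  -  3,  -  2,-2, - 0.77,1,2,3 , 8]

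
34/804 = 17/402 = 0.04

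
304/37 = 304/37 = 8.22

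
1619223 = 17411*93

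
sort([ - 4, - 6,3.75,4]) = [ - 6, - 4 , 3.75,4]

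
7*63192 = 442344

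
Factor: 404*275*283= 31441300 = 2^2*5^2*11^1*101^1*283^1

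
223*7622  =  1699706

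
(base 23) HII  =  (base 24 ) G8H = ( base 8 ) 22321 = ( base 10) 9425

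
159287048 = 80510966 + 78776082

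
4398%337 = 17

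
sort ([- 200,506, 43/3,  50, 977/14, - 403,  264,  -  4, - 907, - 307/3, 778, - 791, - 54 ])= [-907, - 791, - 403, - 200, - 307/3, - 54,-4, 43/3,50 , 977/14,264,506,778]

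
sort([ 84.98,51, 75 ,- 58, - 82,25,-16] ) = [ - 82, - 58 , - 16,25, 51,75,84.98 ] 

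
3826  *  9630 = 36844380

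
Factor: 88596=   2^2* 3^2*23^1*107^1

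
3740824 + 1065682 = 4806506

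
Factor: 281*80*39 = 2^4 * 3^1*5^1 * 13^1*281^1 = 876720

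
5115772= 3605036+1510736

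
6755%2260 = 2235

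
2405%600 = 5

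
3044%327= 101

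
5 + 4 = 9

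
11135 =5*2227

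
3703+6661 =10364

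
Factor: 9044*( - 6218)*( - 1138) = 2^4*7^1 * 17^1 *19^1*569^1*3109^1 = 63996103696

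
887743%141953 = 36025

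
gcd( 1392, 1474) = 2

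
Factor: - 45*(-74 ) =2^1*3^2*5^1*37^1 = 3330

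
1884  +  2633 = 4517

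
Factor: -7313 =-71^1 * 103^1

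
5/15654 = 5/15654=0.00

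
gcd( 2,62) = 2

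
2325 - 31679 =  - 29354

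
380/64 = 5+15/16 = 5.94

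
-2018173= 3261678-5279851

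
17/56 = 17/56 = 0.30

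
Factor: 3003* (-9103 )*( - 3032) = 82883688888 = 2^3*3^1 * 7^1 * 11^1*13^1*379^1*9103^1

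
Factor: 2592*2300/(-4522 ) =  - 2980800/2261  =  - 2^6  *  3^4*5^2*7^(- 1 )*17^(-1)*19^( -1)*23^1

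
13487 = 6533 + 6954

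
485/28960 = 97/5792 = 0.02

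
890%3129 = 890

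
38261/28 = 38261/28 = 1366.46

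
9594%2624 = 1722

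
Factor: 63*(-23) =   -  3^2 * 7^1*23^1 = -1449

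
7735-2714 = 5021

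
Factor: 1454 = 2^1*727^1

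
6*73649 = 441894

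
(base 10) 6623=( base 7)25211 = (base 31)6RK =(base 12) 39bb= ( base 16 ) 19df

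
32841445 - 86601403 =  - 53759958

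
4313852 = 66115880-61802028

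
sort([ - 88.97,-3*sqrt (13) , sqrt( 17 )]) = [-88.97, - 3*sqrt(13 ), sqrt(17 )]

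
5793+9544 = 15337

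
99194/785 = 99194/785  =  126.36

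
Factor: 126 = 2^1*3^2*7^1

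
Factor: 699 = 3^1*233^1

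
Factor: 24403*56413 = 1376646439 = 7^1*23^1 * 1061^1*8059^1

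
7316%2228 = 632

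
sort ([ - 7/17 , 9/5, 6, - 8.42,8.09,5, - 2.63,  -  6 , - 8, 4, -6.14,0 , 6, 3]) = [-8.42, - 8, - 6.14, - 6, - 2.63, - 7/17,0,9/5,3,4,5,6, 6,8.09 ]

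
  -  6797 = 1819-8616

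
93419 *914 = 85384966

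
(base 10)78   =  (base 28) 2M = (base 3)2220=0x4e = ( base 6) 210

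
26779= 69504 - 42725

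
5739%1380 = 219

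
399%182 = 35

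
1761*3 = 5283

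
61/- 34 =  - 2+ 7/34 =- 1.79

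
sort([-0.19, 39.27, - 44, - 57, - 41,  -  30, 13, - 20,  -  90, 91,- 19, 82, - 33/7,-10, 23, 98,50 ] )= [ - 90, - 57, - 44,-41, - 30,  -  20, - 19, - 10, - 33/7, - 0.19, 13, 23, 39.27,50,82, 91,98 ]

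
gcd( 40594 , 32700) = 2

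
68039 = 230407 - 162368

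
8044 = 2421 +5623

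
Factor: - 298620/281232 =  - 2^( - 2 )*3^ ( - 1)*5^1*31^(  -  1)*79^1 = -395/372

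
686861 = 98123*7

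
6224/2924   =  1556/731 = 2.13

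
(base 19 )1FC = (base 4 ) 22102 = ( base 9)811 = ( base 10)658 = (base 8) 1222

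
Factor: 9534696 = 2^3* 3^1*23^2 * 751^1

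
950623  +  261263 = 1211886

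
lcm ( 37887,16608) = 1212384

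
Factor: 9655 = 5^1*1931^1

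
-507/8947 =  - 1+8440/8947 = - 0.06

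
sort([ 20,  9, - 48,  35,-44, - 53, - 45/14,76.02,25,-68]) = [-68, - 53,-48,-44,-45/14,  9 , 20, 25,35,  76.02]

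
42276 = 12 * 3523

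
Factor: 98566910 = 2^1*5^1*13^1*101^1*7507^1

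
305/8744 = 305/8744 = 0.03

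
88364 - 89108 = -744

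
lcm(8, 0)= 0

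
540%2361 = 540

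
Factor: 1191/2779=3/7=3^1*7^ ( - 1 )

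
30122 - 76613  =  -46491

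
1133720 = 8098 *140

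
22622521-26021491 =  -3398970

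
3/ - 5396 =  - 1  +  5393/5396 = - 0.00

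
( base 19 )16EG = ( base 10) 9307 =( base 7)36064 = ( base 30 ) aa7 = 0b10010001011011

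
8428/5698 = 602/407 = 1.48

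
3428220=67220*51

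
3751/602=3751/602 = 6.23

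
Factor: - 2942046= -2^1 *3^2*73^1*2239^1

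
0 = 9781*0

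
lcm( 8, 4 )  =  8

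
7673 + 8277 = 15950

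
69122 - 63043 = 6079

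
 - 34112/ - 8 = 4264  +  0/1= 4264.00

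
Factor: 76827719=76827719^1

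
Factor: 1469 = 13^1 * 113^1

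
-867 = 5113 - 5980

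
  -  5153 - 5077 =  - 10230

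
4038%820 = 758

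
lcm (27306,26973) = 2211786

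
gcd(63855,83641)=1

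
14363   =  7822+6541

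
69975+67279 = 137254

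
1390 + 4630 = 6020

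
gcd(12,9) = 3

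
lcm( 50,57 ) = 2850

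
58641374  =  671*87394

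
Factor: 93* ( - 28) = - 2604 = -  2^2 * 3^1*7^1*31^1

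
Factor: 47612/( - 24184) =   -  2^( - 1)*3023^(-1) *11903^1  =  - 11903/6046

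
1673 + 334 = 2007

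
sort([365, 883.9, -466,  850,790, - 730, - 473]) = [-730, - 473,-466 , 365 , 790,850,883.9 ] 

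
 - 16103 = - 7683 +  - 8420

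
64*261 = 16704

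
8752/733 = 11 + 689/733 = 11.94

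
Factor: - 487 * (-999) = 486513= 3^3*37^1*487^1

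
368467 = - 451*( - 817 )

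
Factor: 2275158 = 2^1*3^1*59^1*6427^1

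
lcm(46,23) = 46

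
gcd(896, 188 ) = 4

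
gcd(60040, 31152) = 8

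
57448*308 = 17693984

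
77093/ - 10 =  -77093/10 = - 7709.30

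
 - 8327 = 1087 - 9414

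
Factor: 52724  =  2^2*7^2*269^1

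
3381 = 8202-4821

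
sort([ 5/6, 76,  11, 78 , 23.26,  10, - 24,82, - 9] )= [ - 24,-9,5/6,  10,  11, 23.26,76,  78,82 ]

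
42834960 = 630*67992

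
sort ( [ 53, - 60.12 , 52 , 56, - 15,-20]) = [ - 60.12, - 20,  -  15,  52,53, 56 ] 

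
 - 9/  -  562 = 9/562 = 0.02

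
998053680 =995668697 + 2384983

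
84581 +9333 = 93914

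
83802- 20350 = 63452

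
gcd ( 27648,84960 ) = 288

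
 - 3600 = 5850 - 9450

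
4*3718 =14872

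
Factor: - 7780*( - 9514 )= 74018920 = 2^3*5^1 * 67^1*71^1*389^1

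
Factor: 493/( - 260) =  - 2^ ( - 2)*5^( - 1) * 13^(-1 )*17^1*  29^1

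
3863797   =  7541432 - 3677635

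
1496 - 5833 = - 4337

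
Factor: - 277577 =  - 277577^1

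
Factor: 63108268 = 2^2*1693^1*9319^1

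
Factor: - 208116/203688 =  - 2^( - 1)*23^( - 1)*47^1 = - 47/46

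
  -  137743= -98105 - 39638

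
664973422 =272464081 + 392509341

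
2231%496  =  247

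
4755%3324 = 1431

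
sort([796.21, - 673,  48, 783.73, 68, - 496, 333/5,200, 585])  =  [ - 673, - 496, 48,333/5, 68, 200, 585,783.73, 796.21 ] 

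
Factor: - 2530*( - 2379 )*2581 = 2^1* 3^1  *  5^1 *11^1*13^1*23^1*29^1*61^1 * 89^1 = 15534703470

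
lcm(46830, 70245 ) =140490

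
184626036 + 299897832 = 484523868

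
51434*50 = 2571700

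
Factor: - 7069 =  - 7069^1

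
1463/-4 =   -  1463/4 = -365.75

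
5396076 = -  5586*( - 966)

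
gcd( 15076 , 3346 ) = 2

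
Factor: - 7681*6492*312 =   -  15557896224 = -2^5*3^2 * 13^1*541^1*7681^1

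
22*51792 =1139424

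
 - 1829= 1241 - 3070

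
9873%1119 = 921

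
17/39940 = 17/39940=0.00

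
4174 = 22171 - 17997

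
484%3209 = 484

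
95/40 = 2  +  3/8=2.38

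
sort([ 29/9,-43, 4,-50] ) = [-50 , - 43, 29/9,4 ]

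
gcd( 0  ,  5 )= 5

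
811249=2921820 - 2110571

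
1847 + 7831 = 9678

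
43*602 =25886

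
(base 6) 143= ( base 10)63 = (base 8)77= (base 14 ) 47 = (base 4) 333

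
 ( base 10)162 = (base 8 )242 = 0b10100010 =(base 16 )a2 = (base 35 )4m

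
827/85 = 9 + 62/85 = 9.73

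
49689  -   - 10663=60352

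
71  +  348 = 419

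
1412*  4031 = 5691772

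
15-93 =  - 78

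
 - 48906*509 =  -  24893154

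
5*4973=24865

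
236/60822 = 118/30411 = 0.00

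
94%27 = 13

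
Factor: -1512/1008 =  - 2^(-1 )*3^1  =  -3/2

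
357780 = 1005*356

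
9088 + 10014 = 19102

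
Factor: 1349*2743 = 13^1*19^1*71^1*211^1=3700307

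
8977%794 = 243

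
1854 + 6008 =7862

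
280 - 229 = 51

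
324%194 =130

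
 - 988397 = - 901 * 1097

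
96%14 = 12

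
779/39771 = 779/39771 = 0.02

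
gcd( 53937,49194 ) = 9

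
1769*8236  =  14569484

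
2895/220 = 13 + 7/44 = 13.16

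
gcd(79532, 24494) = 2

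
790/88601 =790/88601 = 0.01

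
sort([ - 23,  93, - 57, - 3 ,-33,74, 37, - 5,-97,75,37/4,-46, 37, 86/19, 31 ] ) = [ - 97, - 57, - 46, - 33 ,-23, - 5, - 3,86/19,37/4 , 31,37 , 37,74,75,93] 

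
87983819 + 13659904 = 101643723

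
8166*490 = 4001340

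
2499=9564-7065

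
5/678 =5/678 = 0.01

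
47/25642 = 47/25642 = 0.00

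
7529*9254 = 69673366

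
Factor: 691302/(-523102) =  - 3^1 * 137^1 * 311^( - 1) = -411/311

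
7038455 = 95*74089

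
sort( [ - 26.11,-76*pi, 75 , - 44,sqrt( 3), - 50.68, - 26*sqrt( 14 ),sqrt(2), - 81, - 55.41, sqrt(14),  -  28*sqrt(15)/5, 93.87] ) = [ - 76*pi ,  -  26*sqrt( 14), - 81, -55.41, -50.68, - 44, -26.11, - 28* sqrt(  15 ) /5,sqrt (2),sqrt( 3 ), sqrt( 14), 75,93.87 ]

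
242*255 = 61710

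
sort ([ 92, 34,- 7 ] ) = [ - 7,34,92 ] 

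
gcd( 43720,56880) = 40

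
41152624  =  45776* 899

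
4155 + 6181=10336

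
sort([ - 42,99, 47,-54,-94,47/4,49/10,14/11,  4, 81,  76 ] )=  [-94,-54, - 42, 14/11, 4 , 49/10, 47/4, 47, 76, 81, 99] 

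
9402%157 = 139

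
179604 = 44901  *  4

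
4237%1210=607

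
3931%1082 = 685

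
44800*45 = 2016000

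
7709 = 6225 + 1484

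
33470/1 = 33470 = 33470.00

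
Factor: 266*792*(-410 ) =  - 86375520 = - 2^5*3^2*5^1 * 7^1*11^1 * 19^1*41^1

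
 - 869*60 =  - 52140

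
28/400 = 7/100=0.07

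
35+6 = 41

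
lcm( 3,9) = 9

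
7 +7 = 14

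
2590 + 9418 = 12008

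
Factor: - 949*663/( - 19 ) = 629187/19 = 3^1*  13^2*17^1*19^ ( - 1) * 73^1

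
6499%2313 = 1873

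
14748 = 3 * 4916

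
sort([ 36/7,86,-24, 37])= [  -  24,36/7,  37 , 86]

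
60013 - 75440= - 15427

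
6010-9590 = -3580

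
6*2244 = 13464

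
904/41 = 904/41 = 22.05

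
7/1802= 7/1802 =0.00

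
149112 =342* 436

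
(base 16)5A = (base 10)90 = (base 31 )2S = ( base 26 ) 3C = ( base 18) 50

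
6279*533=3346707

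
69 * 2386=164634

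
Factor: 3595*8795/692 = 31618025/692 = 2^( - 2)*5^2*173^( - 1)*719^1*1759^1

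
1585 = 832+753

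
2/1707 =2/1707 =0.00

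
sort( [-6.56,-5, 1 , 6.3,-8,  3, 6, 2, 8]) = [ - 8,-6.56,-5, 1,2,3, 6, 6.3, 8] 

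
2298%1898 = 400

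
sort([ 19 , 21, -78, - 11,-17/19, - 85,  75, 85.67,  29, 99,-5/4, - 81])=[ - 85, - 81, - 78, - 11, - 5/4, - 17/19, 19,21,29,75, 85.67,99 ]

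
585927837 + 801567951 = 1387495788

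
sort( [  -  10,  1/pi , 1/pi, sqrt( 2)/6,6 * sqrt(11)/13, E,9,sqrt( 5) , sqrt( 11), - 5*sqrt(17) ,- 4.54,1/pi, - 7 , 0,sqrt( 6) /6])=[  -  5*sqrt( 17),  -  10, - 7,- 4.54,  0,sqrt( 2)/6, 1/pi,1/pi, 1/pi, sqrt ( 6)/6, 6*sqrt(11 )/13, sqrt( 5),E,sqrt( 11), 9]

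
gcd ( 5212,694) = 2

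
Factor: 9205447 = 83^1*110909^1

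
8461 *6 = 50766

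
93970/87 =1080  +  10/87 = 1080.11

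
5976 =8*747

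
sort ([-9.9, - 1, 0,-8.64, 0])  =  [-9.9 , - 8.64, - 1,0, 0]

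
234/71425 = 234/71425  =  0.00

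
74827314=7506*9969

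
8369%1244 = 905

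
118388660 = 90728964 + 27659696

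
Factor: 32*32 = 1024=2^10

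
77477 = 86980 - 9503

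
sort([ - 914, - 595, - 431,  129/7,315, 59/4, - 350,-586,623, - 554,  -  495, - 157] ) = [ - 914, - 595,-586,  -  554, - 495,-431, - 350,-157,59/4,129/7, 315, 623]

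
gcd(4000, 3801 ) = 1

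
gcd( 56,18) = 2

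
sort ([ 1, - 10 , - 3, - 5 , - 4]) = [ - 10, - 5, - 4, - 3,1] 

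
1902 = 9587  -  7685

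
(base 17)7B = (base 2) 10000010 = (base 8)202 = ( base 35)3P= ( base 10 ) 130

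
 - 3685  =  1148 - 4833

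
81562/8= 40781/4 = 10195.25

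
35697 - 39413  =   - 3716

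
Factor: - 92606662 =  - 2^1*61^1*271^1*2801^1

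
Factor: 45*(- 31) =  - 3^2*5^1*31^1 = - 1395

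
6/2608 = 3/1304 =0.00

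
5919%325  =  69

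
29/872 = 29/872 = 0.03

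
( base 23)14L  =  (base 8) 1202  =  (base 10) 642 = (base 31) km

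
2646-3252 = -606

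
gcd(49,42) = 7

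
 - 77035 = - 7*11005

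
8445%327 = 270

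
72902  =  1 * 72902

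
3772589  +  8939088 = 12711677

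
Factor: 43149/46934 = 2^(  -  1)*3^1*19^1*31^( - 1 ) = 57/62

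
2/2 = 1= 1.00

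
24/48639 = 8/16213 = 0.00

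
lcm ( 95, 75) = 1425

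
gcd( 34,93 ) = 1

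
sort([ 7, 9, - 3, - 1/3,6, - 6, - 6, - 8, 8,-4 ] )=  [ - 8, -6, - 6, - 4, - 3, - 1/3, 6,7, 8, 9 ] 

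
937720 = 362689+575031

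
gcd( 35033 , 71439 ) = 1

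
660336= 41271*16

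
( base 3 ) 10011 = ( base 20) 45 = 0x55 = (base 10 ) 85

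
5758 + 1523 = 7281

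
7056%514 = 374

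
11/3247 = 11/3247 = 0.00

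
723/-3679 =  - 723/3679= - 0.20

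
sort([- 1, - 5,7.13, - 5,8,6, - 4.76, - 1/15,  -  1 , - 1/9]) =[ - 5, - 5, - 4.76,  -  1, - 1, - 1/9, - 1/15,6,7.13,  8]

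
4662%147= 105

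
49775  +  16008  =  65783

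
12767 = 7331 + 5436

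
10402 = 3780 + 6622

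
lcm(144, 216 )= 432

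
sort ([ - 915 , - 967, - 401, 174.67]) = [ - 967, - 915, - 401, 174.67]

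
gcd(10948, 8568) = 476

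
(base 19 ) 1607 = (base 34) 7rm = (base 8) 21510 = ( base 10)9032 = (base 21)KA2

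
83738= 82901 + 837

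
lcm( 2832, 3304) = 19824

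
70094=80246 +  - 10152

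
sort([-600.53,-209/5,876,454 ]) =[ - 600.53, - 209/5, 454, 876 ] 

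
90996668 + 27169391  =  118166059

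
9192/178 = 51 + 57/89 = 51.64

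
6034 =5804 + 230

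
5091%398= 315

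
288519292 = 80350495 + 208168797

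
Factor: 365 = 5^1*73^1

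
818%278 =262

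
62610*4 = 250440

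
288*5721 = 1647648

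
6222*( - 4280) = -26630160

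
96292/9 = 10699  +  1/9=10699.11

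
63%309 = 63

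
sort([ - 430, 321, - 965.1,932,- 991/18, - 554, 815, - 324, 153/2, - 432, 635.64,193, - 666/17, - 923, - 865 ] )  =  [ - 965.1,-923 ,-865, - 554, - 432 , - 430, - 324, - 991/18, - 666/17, 153/2,193 , 321, 635.64,815, 932]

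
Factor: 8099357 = 7^2*165293^1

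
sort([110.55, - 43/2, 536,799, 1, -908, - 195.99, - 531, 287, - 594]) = [ - 908, - 594, - 531,  -  195.99, - 43/2,1, 110.55,287  ,  536,799 ]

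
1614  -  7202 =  - 5588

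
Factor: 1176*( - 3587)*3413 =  - 14397098856 = - 2^3*3^1*7^2*17^1 *211^1*3413^1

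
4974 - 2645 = 2329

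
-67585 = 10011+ - 77596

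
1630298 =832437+797861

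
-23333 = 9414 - 32747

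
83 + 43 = 126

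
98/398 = 49/199= 0.25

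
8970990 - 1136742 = 7834248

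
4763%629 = 360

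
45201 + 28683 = 73884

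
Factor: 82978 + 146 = 2^2*3^2*2309^1 = 83124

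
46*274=12604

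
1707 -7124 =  - 5417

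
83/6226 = 83/6226= 0.01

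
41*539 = 22099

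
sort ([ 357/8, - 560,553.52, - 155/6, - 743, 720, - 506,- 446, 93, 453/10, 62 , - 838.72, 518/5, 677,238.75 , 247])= [ - 838.72,-743, - 560, - 506, - 446, - 155/6, 357/8, 453/10, 62, 93,518/5, 238.75, 247 , 553.52, 677, 720 ] 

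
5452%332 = 140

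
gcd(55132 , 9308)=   716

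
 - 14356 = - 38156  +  23800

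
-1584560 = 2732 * (  -  580 ) 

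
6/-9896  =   - 3/4948 = - 0.00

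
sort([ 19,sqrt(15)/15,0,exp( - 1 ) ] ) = [0 , sqrt( 15)/15, exp( -1), 19 ] 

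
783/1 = 783=783.00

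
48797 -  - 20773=69570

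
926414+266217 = 1192631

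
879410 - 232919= 646491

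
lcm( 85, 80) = 1360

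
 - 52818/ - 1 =52818/1 = 52818.00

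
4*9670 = 38680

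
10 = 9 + 1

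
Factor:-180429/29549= - 3^1 * 13^( - 1)* 137^1*439^1*2273^( - 1 ) 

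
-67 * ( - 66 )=4422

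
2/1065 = 2/1065 = 0.00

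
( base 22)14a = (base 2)1001000110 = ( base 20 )192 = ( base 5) 4312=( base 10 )582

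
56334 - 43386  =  12948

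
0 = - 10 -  - 10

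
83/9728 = 83/9728 = 0.01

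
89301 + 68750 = 158051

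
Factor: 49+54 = 103=103^1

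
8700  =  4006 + 4694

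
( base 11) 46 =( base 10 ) 50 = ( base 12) 42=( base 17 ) 2G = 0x32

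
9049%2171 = 365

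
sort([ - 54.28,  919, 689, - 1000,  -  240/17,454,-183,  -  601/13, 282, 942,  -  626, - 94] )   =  [ - 1000,-626,  -  183, - 94,-54.28,-601/13, - 240/17,282 , 454,  689,919,942]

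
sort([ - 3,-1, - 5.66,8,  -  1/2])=[ - 5.66, - 3, - 1 , - 1/2, 8] 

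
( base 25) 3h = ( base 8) 134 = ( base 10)92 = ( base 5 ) 332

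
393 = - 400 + 793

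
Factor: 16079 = 7^1  *  2297^1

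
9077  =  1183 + 7894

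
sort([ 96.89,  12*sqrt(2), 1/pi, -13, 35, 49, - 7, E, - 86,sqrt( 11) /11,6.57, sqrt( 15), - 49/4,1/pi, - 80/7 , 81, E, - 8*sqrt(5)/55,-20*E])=[-86, - 20*E, - 13  ,-49/4, - 80/7, - 7, - 8 * sqrt(5)/55, sqrt( 11 ) /11, 1/pi,1/pi, E, E,sqrt( 15), 6.57,12*sqrt( 2), 35,49,81, 96.89]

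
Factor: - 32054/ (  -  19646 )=31/19= 19^(-1 )*31^1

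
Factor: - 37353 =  - 3^1* 12451^1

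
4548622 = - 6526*( - 697)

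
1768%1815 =1768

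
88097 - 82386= 5711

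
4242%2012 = 218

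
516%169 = 9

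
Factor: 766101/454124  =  2^( - 2)*3^1 * 7^1 * 11^(- 1) *191^2*10321^( - 1 )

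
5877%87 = 48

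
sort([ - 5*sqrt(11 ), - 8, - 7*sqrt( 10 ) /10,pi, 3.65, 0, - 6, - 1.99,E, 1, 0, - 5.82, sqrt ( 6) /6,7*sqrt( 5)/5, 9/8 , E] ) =[-5*sqrt( 11 ), - 8, - 6, - 5.82,- 7*sqrt(10)/10 , - 1.99, 0,0,  sqrt( 6 )/6, 1, 9/8 , E, E, 7*sqrt(5)/5, pi,  3.65]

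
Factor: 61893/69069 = 69/77=3^1*7^ ( - 1)*11^( - 1) * 23^1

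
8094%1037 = 835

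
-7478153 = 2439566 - 9917719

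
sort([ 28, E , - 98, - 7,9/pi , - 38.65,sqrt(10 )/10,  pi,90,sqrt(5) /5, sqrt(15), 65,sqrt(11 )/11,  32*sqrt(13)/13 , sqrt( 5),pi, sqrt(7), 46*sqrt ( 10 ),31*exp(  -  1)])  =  [-98, - 38.65  , - 7,sqrt(11 ) /11,sqrt(10)/10, sqrt( 5) /5, sqrt(5 ),sqrt(7),  E, 9/pi, pi,pi,sqrt(15), 32*sqrt( 13)/13,31*exp( - 1), 28, 65,90,46 * sqrt(10 )]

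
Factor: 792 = 2^3*3^2*11^1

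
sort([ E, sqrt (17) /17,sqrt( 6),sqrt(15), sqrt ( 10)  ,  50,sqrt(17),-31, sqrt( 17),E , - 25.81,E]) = [ - 31,  -  25.81,sqrt( 17)/17, sqrt( 6),E,  E, E, sqrt( 10 ),sqrt (15),sqrt( 17 ),sqrt( 17 ),50 ]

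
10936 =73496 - 62560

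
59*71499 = 4218441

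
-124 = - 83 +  - 41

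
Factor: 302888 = 2^3 *37861^1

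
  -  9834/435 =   -  23 +57/145 =- 22.61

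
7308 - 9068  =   - 1760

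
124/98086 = 62/49043 = 0.00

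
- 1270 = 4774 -6044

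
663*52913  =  35081319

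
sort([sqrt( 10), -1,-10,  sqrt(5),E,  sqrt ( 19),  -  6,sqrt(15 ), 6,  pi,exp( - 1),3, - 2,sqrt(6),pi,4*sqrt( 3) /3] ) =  [-10, - 6, - 2, - 1, exp( - 1 ),sqrt ( 5),4*sqrt(3 )/3,sqrt(6 ),E,3,pi , pi, sqrt(10 ),sqrt(15 ) , sqrt( 19),6]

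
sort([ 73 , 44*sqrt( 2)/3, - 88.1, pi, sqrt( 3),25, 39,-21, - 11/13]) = [-88.1,-21 , - 11/13,sqrt(3),pi, 44*sqrt( 2)/3  ,  25 , 39, 73 ] 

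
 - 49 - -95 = 46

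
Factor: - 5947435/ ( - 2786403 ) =3^( - 1)*5^1*13^1*151^( - 1 )*6151^( - 1 )*91499^1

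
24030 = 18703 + 5327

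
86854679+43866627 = 130721306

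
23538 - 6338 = 17200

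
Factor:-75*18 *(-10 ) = 2^2*3^3*5^3 = 13500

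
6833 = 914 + 5919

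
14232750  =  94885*150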